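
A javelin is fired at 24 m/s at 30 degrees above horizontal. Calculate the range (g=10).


Given: v0 = 24 m/s, theta = 30 deg, g = 10 m/s^2
sin(2*30) = sin(60) = sqrt(3)/2
Using R = v0^2 * sin(2*theta) / g
R = 24^2 * (sqrt(3)/2) / 10
R = 576 * sqrt(3) / 20
R = 144/5*sqrt(3) m

144/5*sqrt(3) m


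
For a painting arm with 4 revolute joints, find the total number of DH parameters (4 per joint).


Given: 4 joints, 4 DH parameters per joint (d, theta, a, alpha)
Total DH parameters = number_of_joints * 4
Total = 4 * 4
Total = 16

16


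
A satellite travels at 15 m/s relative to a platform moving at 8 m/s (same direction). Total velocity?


Given: object velocity = 15 m/s, platform velocity = 8 m/s (same direction)
Using classical velocity addition: v_total = v_object + v_platform
v_total = 15 + 8
v_total = 23 m/s

23 m/s


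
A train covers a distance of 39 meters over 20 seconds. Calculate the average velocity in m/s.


Given: distance d = 39 m, time t = 20 s
Using v = d / t
v = 39 / 20
v = 39/20 m/s

39/20 m/s


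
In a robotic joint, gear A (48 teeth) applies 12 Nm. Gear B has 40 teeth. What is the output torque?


Given: N1 = 48, N2 = 40, T1 = 12 Nm
Using T2/T1 = N2/N1
T2 = T1 * N2 / N1
T2 = 12 * 40 / 48
T2 = 480 / 48
T2 = 10 Nm

10 Nm


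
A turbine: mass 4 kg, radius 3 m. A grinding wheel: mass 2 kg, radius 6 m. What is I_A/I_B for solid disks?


Given: M1=4 kg, R1=3 m, M2=2 kg, R2=6 m
For a disk: I = (1/2)*M*R^2, so I_A/I_B = (M1*R1^2)/(M2*R2^2)
M1*R1^2 = 4*9 = 36
M2*R2^2 = 2*36 = 72
I_A/I_B = 36/72 = 1/2

1/2


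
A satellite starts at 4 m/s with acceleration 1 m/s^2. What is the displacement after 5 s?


Given: v0 = 4 m/s, a = 1 m/s^2, t = 5 s
Using s = v0*t + (1/2)*a*t^2
s = 4*5 + (1/2)*1*5^2
s = 20 + (1/2)*25
s = 20 + 25/2
s = 65/2

65/2 m


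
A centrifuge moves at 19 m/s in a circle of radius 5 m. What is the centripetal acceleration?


Given: v = 19 m/s, r = 5 m
Using a_c = v^2 / r
a_c = 19^2 / 5
a_c = 361 / 5
a_c = 361/5 m/s^2

361/5 m/s^2


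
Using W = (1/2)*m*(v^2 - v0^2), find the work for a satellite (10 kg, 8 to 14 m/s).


Given: m = 10 kg, v0 = 8 m/s, v = 14 m/s
Using W = (1/2)*m*(v^2 - v0^2)
v^2 = 14^2 = 196
v0^2 = 8^2 = 64
v^2 - v0^2 = 196 - 64 = 132
W = (1/2)*10*132 = 660 J

660 J


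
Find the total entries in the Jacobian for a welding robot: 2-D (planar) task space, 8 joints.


Given: task space dimension = 2, joints = 8
Jacobian is a 2 x 8 matrix
Total entries = rows * columns
Total = 2 * 8
Total = 16

16


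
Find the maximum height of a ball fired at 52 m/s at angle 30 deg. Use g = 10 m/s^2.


Given: v0 = 52 m/s, theta = 30 deg, g = 10 m/s^2
sin^2(30) = 1/4
Using H = v0^2 * sin^2(theta) / (2*g)
H = 52^2 * 1/4 / (2*10)
H = 2704 * 1/4 / 20
H = 676 / 20
H = 169/5 m

169/5 m


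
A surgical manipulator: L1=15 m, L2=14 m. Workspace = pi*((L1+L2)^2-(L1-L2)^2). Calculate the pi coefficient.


Given: L1 = 15, L2 = 14
(L1+L2)^2 = (29)^2 = 841
(L1-L2)^2 = (1)^2 = 1
Difference = 841 - 1 = 840
This equals 4*L1*L2 = 4*15*14 = 840
Workspace area = 840*pi

840


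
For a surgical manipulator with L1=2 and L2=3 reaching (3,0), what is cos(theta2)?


Given: L1 = 2, L2 = 3, target (x, y) = (3, 0)
Using cos(theta2) = (x^2 + y^2 - L1^2 - L2^2) / (2*L1*L2)
x^2 + y^2 = 3^2 + 0 = 9
L1^2 + L2^2 = 4 + 9 = 13
Numerator = 9 - 13 = -4
Denominator = 2*2*3 = 12
cos(theta2) = -4/12 = -1/3

-1/3


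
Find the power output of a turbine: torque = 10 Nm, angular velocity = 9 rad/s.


Given: tau = 10 Nm, omega = 9 rad/s
Using P = tau * omega
P = 10 * 9
P = 90 W

90 W


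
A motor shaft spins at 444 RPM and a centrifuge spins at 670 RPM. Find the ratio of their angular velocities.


Given: RPM_A = 444, RPM_B = 670
omega = 2*pi*RPM/60, so omega_A/omega_B = RPM_A / RPM_B
omega_A/omega_B = 444 / 670
omega_A/omega_B = 222/335

222/335


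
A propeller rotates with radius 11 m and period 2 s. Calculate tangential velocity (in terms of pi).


Given: radius r = 11 m, period T = 2 s
Using v = 2*pi*r / T
v = 2*pi*11 / 2
v = 22*pi / 2
v = 11*pi m/s

11*pi m/s


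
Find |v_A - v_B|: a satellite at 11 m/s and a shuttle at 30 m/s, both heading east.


Given: v_A = 11 m/s east, v_B = 30 m/s east
Both move in the same direction; relative speed = |v_A - v_B|
|11 - 30| = |-19|
= 19 m/s

19 m/s


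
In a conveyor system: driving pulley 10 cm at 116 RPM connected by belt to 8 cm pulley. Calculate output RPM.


Given: D1 = 10 cm, w1 = 116 RPM, D2 = 8 cm
Using D1*w1 = D2*w2
w2 = D1*w1 / D2
w2 = 10*116 / 8
w2 = 1160 / 8
w2 = 145 RPM

145 RPM


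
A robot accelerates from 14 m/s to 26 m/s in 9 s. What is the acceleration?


Given: initial velocity v0 = 14 m/s, final velocity v = 26 m/s, time t = 9 s
Using a = (v - v0) / t
a = (26 - 14) / 9
a = 12 / 9
a = 4/3 m/s^2

4/3 m/s^2


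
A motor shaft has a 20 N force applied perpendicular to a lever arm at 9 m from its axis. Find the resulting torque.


Given: F = 20 N, r = 9 m, angle = 90 deg (perpendicular)
Using tau = F * r * sin(90)
sin(90) = 1
tau = 20 * 9 * 1
tau = 180 Nm

180 Nm


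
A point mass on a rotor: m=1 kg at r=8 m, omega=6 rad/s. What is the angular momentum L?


Given: m = 1 kg, r = 8 m, omega = 6 rad/s
For a point mass: I = m*r^2
I = 1*8^2 = 1*64 = 64
L = I*omega = 64*6
L = 384 kg*m^2/s

384 kg*m^2/s


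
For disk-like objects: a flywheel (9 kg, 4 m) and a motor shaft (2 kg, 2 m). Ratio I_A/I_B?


Given: M1=9 kg, R1=4 m, M2=2 kg, R2=2 m
For a disk: I = (1/2)*M*R^2, so I_A/I_B = (M1*R1^2)/(M2*R2^2)
M1*R1^2 = 9*16 = 144
M2*R2^2 = 2*4 = 8
I_A/I_B = 144/8 = 18

18


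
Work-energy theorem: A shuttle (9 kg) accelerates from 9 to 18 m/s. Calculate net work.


Given: m = 9 kg, v0 = 9 m/s, v = 18 m/s
Using W = (1/2)*m*(v^2 - v0^2)
v^2 = 18^2 = 324
v0^2 = 9^2 = 81
v^2 - v0^2 = 324 - 81 = 243
W = (1/2)*9*243 = 2187/2 J

2187/2 J


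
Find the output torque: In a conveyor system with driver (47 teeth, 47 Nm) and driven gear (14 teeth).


Given: N1 = 47, N2 = 14, T1 = 47 Nm
Using T2/T1 = N2/N1
T2 = T1 * N2 / N1
T2 = 47 * 14 / 47
T2 = 658 / 47
T2 = 14 Nm

14 Nm


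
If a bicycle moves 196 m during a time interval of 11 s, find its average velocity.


Given: distance d = 196 m, time t = 11 s
Using v = d / t
v = 196 / 11
v = 196/11 m/s

196/11 m/s


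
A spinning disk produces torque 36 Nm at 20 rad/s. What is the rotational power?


Given: tau = 36 Nm, omega = 20 rad/s
Using P = tau * omega
P = 36 * 20
P = 720 W

720 W


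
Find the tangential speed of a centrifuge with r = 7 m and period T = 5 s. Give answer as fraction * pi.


Given: radius r = 7 m, period T = 5 s
Using v = 2*pi*r / T
v = 2*pi*7 / 5
v = 14*pi / 5
v = 14/5*pi m/s

14/5*pi m/s


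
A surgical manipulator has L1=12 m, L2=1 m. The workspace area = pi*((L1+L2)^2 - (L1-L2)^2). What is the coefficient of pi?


Given: L1 = 12, L2 = 1
(L1+L2)^2 = (13)^2 = 169
(L1-L2)^2 = (11)^2 = 121
Difference = 169 - 121 = 48
This equals 4*L1*L2 = 4*12*1 = 48
Workspace area = 48*pi

48


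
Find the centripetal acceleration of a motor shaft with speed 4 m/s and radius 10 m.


Given: v = 4 m/s, r = 10 m
Using a_c = v^2 / r
a_c = 4^2 / 10
a_c = 16 / 10
a_c = 8/5 m/s^2

8/5 m/s^2


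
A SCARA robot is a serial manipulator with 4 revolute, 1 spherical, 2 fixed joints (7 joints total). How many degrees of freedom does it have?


Given: serial robot with 4 revolute, 1 spherical, 2 fixed joints
DOF contribution per joint type: revolute=1, prismatic=1, spherical=3, fixed=0
DOF = 4*1 + 1*3 + 2*0
DOF = 7

7


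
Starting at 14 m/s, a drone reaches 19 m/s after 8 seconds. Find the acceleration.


Given: initial velocity v0 = 14 m/s, final velocity v = 19 m/s, time t = 8 s
Using a = (v - v0) / t
a = (19 - 14) / 8
a = 5 / 8
a = 5/8 m/s^2

5/8 m/s^2


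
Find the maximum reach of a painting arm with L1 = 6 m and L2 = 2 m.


Given: L1 = 6 m, L2 = 2 m
For a 2-link planar arm, max reach = L1 + L2 (fully extended)
Max reach = 6 + 2
Max reach = 8 m

8 m


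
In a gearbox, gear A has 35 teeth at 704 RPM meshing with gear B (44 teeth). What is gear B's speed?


Given: N1 = 35 teeth, w1 = 704 RPM, N2 = 44 teeth
Using N1*w1 = N2*w2
w2 = N1*w1 / N2
w2 = 35*704 / 44
w2 = 24640 / 44
w2 = 560 RPM

560 RPM


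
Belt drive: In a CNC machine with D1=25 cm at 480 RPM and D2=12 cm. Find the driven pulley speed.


Given: D1 = 25 cm, w1 = 480 RPM, D2 = 12 cm
Using D1*w1 = D2*w2
w2 = D1*w1 / D2
w2 = 25*480 / 12
w2 = 12000 / 12
w2 = 1000 RPM

1000 RPM


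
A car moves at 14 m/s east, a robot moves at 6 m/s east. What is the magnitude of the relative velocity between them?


Given: v_A = 14 m/s east, v_B = 6 m/s east
Both move in the same direction; relative speed = |v_A - v_B|
|14 - 6| = |8|
= 8 m/s

8 m/s


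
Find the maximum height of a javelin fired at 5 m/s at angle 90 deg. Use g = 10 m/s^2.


Given: v0 = 5 m/s, theta = 90 deg, g = 10 m/s^2
sin^2(90) = 1
Using H = v0^2 * sin^2(theta) / (2*g)
H = 5^2 * 1 / (2*10)
H = 25 * 1 / 20
H = 25 / 20
H = 5/4 m

5/4 m


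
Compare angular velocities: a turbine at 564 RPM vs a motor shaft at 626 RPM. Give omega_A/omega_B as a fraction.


Given: RPM_A = 564, RPM_B = 626
omega = 2*pi*RPM/60, so omega_A/omega_B = RPM_A / RPM_B
omega_A/omega_B = 564 / 626
omega_A/omega_B = 282/313

282/313


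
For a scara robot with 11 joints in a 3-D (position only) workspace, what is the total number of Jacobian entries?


Given: task space dimension = 3, joints = 11
Jacobian is a 3 x 11 matrix
Total entries = rows * columns
Total = 3 * 11
Total = 33

33


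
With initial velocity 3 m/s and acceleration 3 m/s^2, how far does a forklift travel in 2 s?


Given: v0 = 3 m/s, a = 3 m/s^2, t = 2 s
Using s = v0*t + (1/2)*a*t^2
s = 3*2 + (1/2)*3*2^2
s = 6 + (1/2)*12
s = 6 + 6
s = 12

12 m


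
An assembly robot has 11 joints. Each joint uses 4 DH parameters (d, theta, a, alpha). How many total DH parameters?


Given: 11 joints, 4 DH parameters per joint (d, theta, a, alpha)
Total DH parameters = number_of_joints * 4
Total = 11 * 4
Total = 44

44


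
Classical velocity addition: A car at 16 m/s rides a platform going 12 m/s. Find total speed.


Given: object velocity = 16 m/s, platform velocity = 12 m/s (same direction)
Using classical velocity addition: v_total = v_object + v_platform
v_total = 16 + 12
v_total = 28 m/s

28 m/s


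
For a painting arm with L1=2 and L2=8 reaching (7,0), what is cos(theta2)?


Given: L1 = 2, L2 = 8, target (x, y) = (7, 0)
Using cos(theta2) = (x^2 + y^2 - L1^2 - L2^2) / (2*L1*L2)
x^2 + y^2 = 7^2 + 0 = 49
L1^2 + L2^2 = 4 + 64 = 68
Numerator = 49 - 68 = -19
Denominator = 2*2*8 = 32
cos(theta2) = -19/32 = -19/32

-19/32


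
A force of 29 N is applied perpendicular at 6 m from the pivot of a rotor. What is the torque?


Given: F = 29 N, r = 6 m, angle = 90 deg (perpendicular)
Using tau = F * r * sin(90)
sin(90) = 1
tau = 29 * 6 * 1
tau = 174 Nm

174 Nm


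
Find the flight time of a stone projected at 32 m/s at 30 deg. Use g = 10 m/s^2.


Given: v0 = 32 m/s, theta = 30 deg, g = 10 m/s^2
sin(30) = 1/2
Using T = 2*v0*sin(theta) / g
T = 2*32*1/2 / 10
T = 32 / 10
T = 16/5 s

16/5 s


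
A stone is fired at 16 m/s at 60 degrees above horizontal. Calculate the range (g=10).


Given: v0 = 16 m/s, theta = 60 deg, g = 10 m/s^2
sin(2*60) = sin(120) = sqrt(3)/2
Using R = v0^2 * sin(2*theta) / g
R = 16^2 * (sqrt(3)/2) / 10
R = 256 * sqrt(3) / 20
R = 64/5*sqrt(3) m

64/5*sqrt(3) m


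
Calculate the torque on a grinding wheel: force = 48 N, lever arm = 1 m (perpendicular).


Given: F = 48 N, r = 1 m, angle = 90 deg (perpendicular)
Using tau = F * r * sin(90)
sin(90) = 1
tau = 48 * 1 * 1
tau = 48 Nm

48 Nm


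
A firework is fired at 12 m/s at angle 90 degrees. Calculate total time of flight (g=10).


Given: v0 = 12 m/s, theta = 90 deg, g = 10 m/s^2
sin(90) = 1
Using T = 2*v0*sin(theta) / g
T = 2*12*1 / 10
T = 24 / 10
T = 12/5 s

12/5 s


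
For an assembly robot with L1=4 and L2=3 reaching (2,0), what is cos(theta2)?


Given: L1 = 4, L2 = 3, target (x, y) = (2, 0)
Using cos(theta2) = (x^2 + y^2 - L1^2 - L2^2) / (2*L1*L2)
x^2 + y^2 = 2^2 + 0 = 4
L1^2 + L2^2 = 16 + 9 = 25
Numerator = 4 - 25 = -21
Denominator = 2*4*3 = 24
cos(theta2) = -21/24 = -7/8

-7/8


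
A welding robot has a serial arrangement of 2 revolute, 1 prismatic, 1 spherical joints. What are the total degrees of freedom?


Given: serial robot with 2 revolute, 1 prismatic, 1 spherical joints
DOF contribution per joint type: revolute=1, prismatic=1, spherical=3, fixed=0
DOF = 2*1 + 1*1 + 1*3
DOF = 6

6


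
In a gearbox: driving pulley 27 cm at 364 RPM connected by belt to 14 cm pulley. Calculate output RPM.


Given: D1 = 27 cm, w1 = 364 RPM, D2 = 14 cm
Using D1*w1 = D2*w2
w2 = D1*w1 / D2
w2 = 27*364 / 14
w2 = 9828 / 14
w2 = 702 RPM

702 RPM


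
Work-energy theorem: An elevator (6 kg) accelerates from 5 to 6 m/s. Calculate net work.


Given: m = 6 kg, v0 = 5 m/s, v = 6 m/s
Using W = (1/2)*m*(v^2 - v0^2)
v^2 = 6^2 = 36
v0^2 = 5^2 = 25
v^2 - v0^2 = 36 - 25 = 11
W = (1/2)*6*11 = 33 J

33 J


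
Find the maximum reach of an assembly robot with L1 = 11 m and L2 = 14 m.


Given: L1 = 11 m, L2 = 14 m
For a 2-link planar arm, max reach = L1 + L2 (fully extended)
Max reach = 11 + 14
Max reach = 25 m

25 m


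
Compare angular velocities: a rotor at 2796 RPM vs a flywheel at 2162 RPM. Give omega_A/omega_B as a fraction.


Given: RPM_A = 2796, RPM_B = 2162
omega = 2*pi*RPM/60, so omega_A/omega_B = RPM_A / RPM_B
omega_A/omega_B = 2796 / 2162
omega_A/omega_B = 1398/1081

1398/1081


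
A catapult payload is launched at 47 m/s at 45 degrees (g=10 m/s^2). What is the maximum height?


Given: v0 = 47 m/s, theta = 45 deg, g = 10 m/s^2
sin^2(45) = 1/2
Using H = v0^2 * sin^2(theta) / (2*g)
H = 47^2 * 1/2 / (2*10)
H = 2209 * 1/2 / 20
H = 2209/2 / 20
H = 2209/40 m

2209/40 m


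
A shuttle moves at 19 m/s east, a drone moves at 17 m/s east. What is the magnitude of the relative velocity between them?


Given: v_A = 19 m/s east, v_B = 17 m/s east
Both move in the same direction; relative speed = |v_A - v_B|
|19 - 17| = |2|
= 2 m/s

2 m/s


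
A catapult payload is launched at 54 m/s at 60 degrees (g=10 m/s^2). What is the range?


Given: v0 = 54 m/s, theta = 60 deg, g = 10 m/s^2
sin(2*60) = sin(120) = sqrt(3)/2
Using R = v0^2 * sin(2*theta) / g
R = 54^2 * (sqrt(3)/2) / 10
R = 2916 * sqrt(3) / 20
R = 729/5*sqrt(3) m

729/5*sqrt(3) m


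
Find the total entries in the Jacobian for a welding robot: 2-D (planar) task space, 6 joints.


Given: task space dimension = 2, joints = 6
Jacobian is a 2 x 6 matrix
Total entries = rows * columns
Total = 2 * 6
Total = 12

12


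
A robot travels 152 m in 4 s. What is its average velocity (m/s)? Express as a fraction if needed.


Given: distance d = 152 m, time t = 4 s
Using v = d / t
v = 152 / 4
v = 38 m/s

38 m/s


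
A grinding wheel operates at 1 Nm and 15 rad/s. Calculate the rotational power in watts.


Given: tau = 1 Nm, omega = 15 rad/s
Using P = tau * omega
P = 1 * 15
P = 15 W

15 W


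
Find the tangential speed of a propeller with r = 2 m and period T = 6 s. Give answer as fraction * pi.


Given: radius r = 2 m, period T = 6 s
Using v = 2*pi*r / T
v = 2*pi*2 / 6
v = 4*pi / 6
v = 2/3*pi m/s

2/3*pi m/s


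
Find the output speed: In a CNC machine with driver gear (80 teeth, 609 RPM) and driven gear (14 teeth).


Given: N1 = 80 teeth, w1 = 609 RPM, N2 = 14 teeth
Using N1*w1 = N2*w2
w2 = N1*w1 / N2
w2 = 80*609 / 14
w2 = 48720 / 14
w2 = 3480 RPM

3480 RPM


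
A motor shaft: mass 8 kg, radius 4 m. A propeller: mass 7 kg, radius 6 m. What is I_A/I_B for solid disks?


Given: M1=8 kg, R1=4 m, M2=7 kg, R2=6 m
For a disk: I = (1/2)*M*R^2, so I_A/I_B = (M1*R1^2)/(M2*R2^2)
M1*R1^2 = 8*16 = 128
M2*R2^2 = 7*36 = 252
I_A/I_B = 128/252 = 32/63

32/63


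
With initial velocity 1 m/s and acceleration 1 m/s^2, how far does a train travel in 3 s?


Given: v0 = 1 m/s, a = 1 m/s^2, t = 3 s
Using s = v0*t + (1/2)*a*t^2
s = 1*3 + (1/2)*1*3^2
s = 3 + (1/2)*9
s = 3 + 9/2
s = 15/2

15/2 m


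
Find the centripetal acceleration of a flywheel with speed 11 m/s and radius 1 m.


Given: v = 11 m/s, r = 1 m
Using a_c = v^2 / r
a_c = 11^2 / 1
a_c = 121 / 1
a_c = 121 m/s^2

121 m/s^2


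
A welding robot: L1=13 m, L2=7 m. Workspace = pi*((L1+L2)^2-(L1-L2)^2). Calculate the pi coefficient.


Given: L1 = 13, L2 = 7
(L1+L2)^2 = (20)^2 = 400
(L1-L2)^2 = (6)^2 = 36
Difference = 400 - 36 = 364
This equals 4*L1*L2 = 4*13*7 = 364
Workspace area = 364*pi

364


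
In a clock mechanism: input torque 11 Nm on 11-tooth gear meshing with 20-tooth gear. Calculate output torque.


Given: N1 = 11, N2 = 20, T1 = 11 Nm
Using T2/T1 = N2/N1
T2 = T1 * N2 / N1
T2 = 11 * 20 / 11
T2 = 220 / 11
T2 = 20 Nm

20 Nm


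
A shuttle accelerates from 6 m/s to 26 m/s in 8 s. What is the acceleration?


Given: initial velocity v0 = 6 m/s, final velocity v = 26 m/s, time t = 8 s
Using a = (v - v0) / t
a = (26 - 6) / 8
a = 20 / 8
a = 5/2 m/s^2

5/2 m/s^2


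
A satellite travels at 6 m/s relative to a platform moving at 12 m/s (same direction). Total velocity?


Given: object velocity = 6 m/s, platform velocity = 12 m/s (same direction)
Using classical velocity addition: v_total = v_object + v_platform
v_total = 6 + 12
v_total = 18 m/s

18 m/s


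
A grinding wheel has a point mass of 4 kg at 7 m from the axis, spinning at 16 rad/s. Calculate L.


Given: m = 4 kg, r = 7 m, omega = 16 rad/s
For a point mass: I = m*r^2
I = 4*7^2 = 4*49 = 196
L = I*omega = 196*16
L = 3136 kg*m^2/s

3136 kg*m^2/s


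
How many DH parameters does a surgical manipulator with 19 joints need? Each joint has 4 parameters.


Given: 19 joints, 4 DH parameters per joint (d, theta, a, alpha)
Total DH parameters = number_of_joints * 4
Total = 19 * 4
Total = 76

76


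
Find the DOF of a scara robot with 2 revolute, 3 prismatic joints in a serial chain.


Given: serial robot with 2 revolute, 3 prismatic joints
DOF contribution per joint type: revolute=1, prismatic=1, spherical=3, fixed=0
DOF = 2*1 + 3*1
DOF = 5

5


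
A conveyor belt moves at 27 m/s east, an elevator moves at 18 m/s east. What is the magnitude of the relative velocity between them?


Given: v_A = 27 m/s east, v_B = 18 m/s east
Both move in the same direction; relative speed = |v_A - v_B|
|27 - 18| = |9|
= 9 m/s

9 m/s


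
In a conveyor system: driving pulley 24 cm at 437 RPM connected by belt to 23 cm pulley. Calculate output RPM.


Given: D1 = 24 cm, w1 = 437 RPM, D2 = 23 cm
Using D1*w1 = D2*w2
w2 = D1*w1 / D2
w2 = 24*437 / 23
w2 = 10488 / 23
w2 = 456 RPM

456 RPM


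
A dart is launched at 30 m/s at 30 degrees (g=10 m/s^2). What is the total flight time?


Given: v0 = 30 m/s, theta = 30 deg, g = 10 m/s^2
sin(30) = 1/2
Using T = 2*v0*sin(theta) / g
T = 2*30*1/2 / 10
T = 30 / 10
T = 3 s

3 s


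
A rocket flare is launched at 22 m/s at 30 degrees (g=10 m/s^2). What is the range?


Given: v0 = 22 m/s, theta = 30 deg, g = 10 m/s^2
sin(2*30) = sin(60) = sqrt(3)/2
Using R = v0^2 * sin(2*theta) / g
R = 22^2 * (sqrt(3)/2) / 10
R = 484 * sqrt(3) / 20
R = 121/5*sqrt(3) m

121/5*sqrt(3) m


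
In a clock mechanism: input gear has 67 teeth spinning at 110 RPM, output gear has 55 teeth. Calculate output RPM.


Given: N1 = 67 teeth, w1 = 110 RPM, N2 = 55 teeth
Using N1*w1 = N2*w2
w2 = N1*w1 / N2
w2 = 67*110 / 55
w2 = 7370 / 55
w2 = 134 RPM

134 RPM


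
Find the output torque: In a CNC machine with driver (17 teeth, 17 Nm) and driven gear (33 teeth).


Given: N1 = 17, N2 = 33, T1 = 17 Nm
Using T2/T1 = N2/N1
T2 = T1 * N2 / N1
T2 = 17 * 33 / 17
T2 = 561 / 17
T2 = 33 Nm

33 Nm


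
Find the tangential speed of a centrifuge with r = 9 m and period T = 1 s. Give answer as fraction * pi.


Given: radius r = 9 m, period T = 1 s
Using v = 2*pi*r / T
v = 2*pi*9 / 1
v = 18*pi / 1
v = 18*pi m/s

18*pi m/s


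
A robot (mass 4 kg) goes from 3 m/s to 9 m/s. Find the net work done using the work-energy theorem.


Given: m = 4 kg, v0 = 3 m/s, v = 9 m/s
Using W = (1/2)*m*(v^2 - v0^2)
v^2 = 9^2 = 81
v0^2 = 3^2 = 9
v^2 - v0^2 = 81 - 9 = 72
W = (1/2)*4*72 = 144 J

144 J


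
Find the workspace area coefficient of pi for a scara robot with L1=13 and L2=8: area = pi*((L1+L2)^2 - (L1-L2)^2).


Given: L1 = 13, L2 = 8
(L1+L2)^2 = (21)^2 = 441
(L1-L2)^2 = (5)^2 = 25
Difference = 441 - 25 = 416
This equals 4*L1*L2 = 4*13*8 = 416
Workspace area = 416*pi

416


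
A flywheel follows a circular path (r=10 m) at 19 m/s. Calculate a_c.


Given: v = 19 m/s, r = 10 m
Using a_c = v^2 / r
a_c = 19^2 / 10
a_c = 361 / 10
a_c = 361/10 m/s^2

361/10 m/s^2


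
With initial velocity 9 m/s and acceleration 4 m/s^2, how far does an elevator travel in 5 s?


Given: v0 = 9 m/s, a = 4 m/s^2, t = 5 s
Using s = v0*t + (1/2)*a*t^2
s = 9*5 + (1/2)*4*5^2
s = 45 + (1/2)*100
s = 45 + 50
s = 95

95 m


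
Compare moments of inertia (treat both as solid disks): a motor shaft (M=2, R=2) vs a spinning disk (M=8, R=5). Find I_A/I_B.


Given: M1=2 kg, R1=2 m, M2=8 kg, R2=5 m
For a disk: I = (1/2)*M*R^2, so I_A/I_B = (M1*R1^2)/(M2*R2^2)
M1*R1^2 = 2*4 = 8
M2*R2^2 = 8*25 = 200
I_A/I_B = 8/200 = 1/25

1/25


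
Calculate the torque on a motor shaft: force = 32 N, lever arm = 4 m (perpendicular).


Given: F = 32 N, r = 4 m, angle = 90 deg (perpendicular)
Using tau = F * r * sin(90)
sin(90) = 1
tau = 32 * 4 * 1
tau = 128 Nm

128 Nm


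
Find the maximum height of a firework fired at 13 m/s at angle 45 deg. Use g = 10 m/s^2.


Given: v0 = 13 m/s, theta = 45 deg, g = 10 m/s^2
sin^2(45) = 1/2
Using H = v0^2 * sin^2(theta) / (2*g)
H = 13^2 * 1/2 / (2*10)
H = 169 * 1/2 / 20
H = 169/2 / 20
H = 169/40 m

169/40 m


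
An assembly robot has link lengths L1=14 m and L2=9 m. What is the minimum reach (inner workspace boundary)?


Given: L1 = 14 m, L2 = 9 m
For a 2-link planar arm, min reach = |L1 - L2| (second link folded back)
Min reach = |14 - 9|
Min reach = 5 m

5 m


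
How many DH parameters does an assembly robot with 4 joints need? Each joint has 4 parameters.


Given: 4 joints, 4 DH parameters per joint (d, theta, a, alpha)
Total DH parameters = number_of_joints * 4
Total = 4 * 4
Total = 16

16


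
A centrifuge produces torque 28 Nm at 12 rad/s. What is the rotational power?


Given: tau = 28 Nm, omega = 12 rad/s
Using P = tau * omega
P = 28 * 12
P = 336 W

336 W


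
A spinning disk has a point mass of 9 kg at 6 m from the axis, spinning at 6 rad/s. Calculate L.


Given: m = 9 kg, r = 6 m, omega = 6 rad/s
For a point mass: I = m*r^2
I = 9*6^2 = 9*36 = 324
L = I*omega = 324*6
L = 1944 kg*m^2/s

1944 kg*m^2/s


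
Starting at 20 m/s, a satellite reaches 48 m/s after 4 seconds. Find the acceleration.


Given: initial velocity v0 = 20 m/s, final velocity v = 48 m/s, time t = 4 s
Using a = (v - v0) / t
a = (48 - 20) / 4
a = 28 / 4
a = 7 m/s^2

7 m/s^2


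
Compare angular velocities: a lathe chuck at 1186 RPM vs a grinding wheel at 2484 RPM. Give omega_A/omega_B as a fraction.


Given: RPM_A = 1186, RPM_B = 2484
omega = 2*pi*RPM/60, so omega_A/omega_B = RPM_A / RPM_B
omega_A/omega_B = 1186 / 2484
omega_A/omega_B = 593/1242

593/1242


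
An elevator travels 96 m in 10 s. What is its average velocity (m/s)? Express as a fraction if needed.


Given: distance d = 96 m, time t = 10 s
Using v = d / t
v = 96 / 10
v = 48/5 m/s

48/5 m/s


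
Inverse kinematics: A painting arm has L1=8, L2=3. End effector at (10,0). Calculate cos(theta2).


Given: L1 = 8, L2 = 3, target (x, y) = (10, 0)
Using cos(theta2) = (x^2 + y^2 - L1^2 - L2^2) / (2*L1*L2)
x^2 + y^2 = 10^2 + 0 = 100
L1^2 + L2^2 = 64 + 9 = 73
Numerator = 100 - 73 = 27
Denominator = 2*8*3 = 48
cos(theta2) = 27/48 = 9/16

9/16


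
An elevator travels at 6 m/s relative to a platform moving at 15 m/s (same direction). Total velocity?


Given: object velocity = 6 m/s, platform velocity = 15 m/s (same direction)
Using classical velocity addition: v_total = v_object + v_platform
v_total = 6 + 15
v_total = 21 m/s

21 m/s


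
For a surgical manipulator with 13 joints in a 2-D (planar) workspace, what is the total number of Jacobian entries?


Given: task space dimension = 2, joints = 13
Jacobian is a 2 x 13 matrix
Total entries = rows * columns
Total = 2 * 13
Total = 26

26


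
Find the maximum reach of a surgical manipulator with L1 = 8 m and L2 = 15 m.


Given: L1 = 8 m, L2 = 15 m
For a 2-link planar arm, max reach = L1 + L2 (fully extended)
Max reach = 8 + 15
Max reach = 23 m

23 m


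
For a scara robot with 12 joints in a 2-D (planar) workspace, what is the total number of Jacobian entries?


Given: task space dimension = 2, joints = 12
Jacobian is a 2 x 12 matrix
Total entries = rows * columns
Total = 2 * 12
Total = 24

24


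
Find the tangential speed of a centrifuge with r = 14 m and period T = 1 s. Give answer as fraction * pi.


Given: radius r = 14 m, period T = 1 s
Using v = 2*pi*r / T
v = 2*pi*14 / 1
v = 28*pi / 1
v = 28*pi m/s

28*pi m/s


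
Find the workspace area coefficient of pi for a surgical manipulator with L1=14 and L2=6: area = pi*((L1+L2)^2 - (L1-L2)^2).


Given: L1 = 14, L2 = 6
(L1+L2)^2 = (20)^2 = 400
(L1-L2)^2 = (8)^2 = 64
Difference = 400 - 64 = 336
This equals 4*L1*L2 = 4*14*6 = 336
Workspace area = 336*pi

336


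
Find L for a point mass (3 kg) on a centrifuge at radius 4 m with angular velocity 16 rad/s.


Given: m = 3 kg, r = 4 m, omega = 16 rad/s
For a point mass: I = m*r^2
I = 3*4^2 = 3*16 = 48
L = I*omega = 48*16
L = 768 kg*m^2/s

768 kg*m^2/s


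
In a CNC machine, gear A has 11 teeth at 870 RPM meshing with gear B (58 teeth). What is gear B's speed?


Given: N1 = 11 teeth, w1 = 870 RPM, N2 = 58 teeth
Using N1*w1 = N2*w2
w2 = N1*w1 / N2
w2 = 11*870 / 58
w2 = 9570 / 58
w2 = 165 RPM

165 RPM


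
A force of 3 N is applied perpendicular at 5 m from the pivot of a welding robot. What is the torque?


Given: F = 3 N, r = 5 m, angle = 90 deg (perpendicular)
Using tau = F * r * sin(90)
sin(90) = 1
tau = 3 * 5 * 1
tau = 15 Nm

15 Nm


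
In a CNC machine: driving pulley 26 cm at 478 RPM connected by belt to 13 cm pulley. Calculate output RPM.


Given: D1 = 26 cm, w1 = 478 RPM, D2 = 13 cm
Using D1*w1 = D2*w2
w2 = D1*w1 / D2
w2 = 26*478 / 13
w2 = 12428 / 13
w2 = 956 RPM

956 RPM


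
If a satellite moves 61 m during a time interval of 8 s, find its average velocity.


Given: distance d = 61 m, time t = 8 s
Using v = d / t
v = 61 / 8
v = 61/8 m/s

61/8 m/s


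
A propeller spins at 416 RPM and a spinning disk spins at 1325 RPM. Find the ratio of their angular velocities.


Given: RPM_A = 416, RPM_B = 1325
omega = 2*pi*RPM/60, so omega_A/omega_B = RPM_A / RPM_B
omega_A/omega_B = 416 / 1325
omega_A/omega_B = 416/1325

416/1325


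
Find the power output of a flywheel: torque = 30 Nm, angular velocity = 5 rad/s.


Given: tau = 30 Nm, omega = 5 rad/s
Using P = tau * omega
P = 30 * 5
P = 150 W

150 W


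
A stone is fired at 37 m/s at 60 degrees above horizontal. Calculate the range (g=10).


Given: v0 = 37 m/s, theta = 60 deg, g = 10 m/s^2
sin(2*60) = sin(120) = sqrt(3)/2
Using R = v0^2 * sin(2*theta) / g
R = 37^2 * (sqrt(3)/2) / 10
R = 1369 * sqrt(3) / 20
R = 1369/20*sqrt(3) m

1369/20*sqrt(3) m


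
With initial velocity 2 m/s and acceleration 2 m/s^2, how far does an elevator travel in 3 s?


Given: v0 = 2 m/s, a = 2 m/s^2, t = 3 s
Using s = v0*t + (1/2)*a*t^2
s = 2*3 + (1/2)*2*3^2
s = 6 + (1/2)*18
s = 6 + 9
s = 15

15 m


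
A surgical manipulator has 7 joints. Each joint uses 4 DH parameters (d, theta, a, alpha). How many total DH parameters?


Given: 7 joints, 4 DH parameters per joint (d, theta, a, alpha)
Total DH parameters = number_of_joints * 4
Total = 7 * 4
Total = 28

28


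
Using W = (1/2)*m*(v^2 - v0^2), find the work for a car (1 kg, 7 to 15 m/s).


Given: m = 1 kg, v0 = 7 m/s, v = 15 m/s
Using W = (1/2)*m*(v^2 - v0^2)
v^2 = 15^2 = 225
v0^2 = 7^2 = 49
v^2 - v0^2 = 225 - 49 = 176
W = (1/2)*1*176 = 88 J

88 J


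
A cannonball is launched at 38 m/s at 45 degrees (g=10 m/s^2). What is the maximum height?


Given: v0 = 38 m/s, theta = 45 deg, g = 10 m/s^2
sin^2(45) = 1/2
Using H = v0^2 * sin^2(theta) / (2*g)
H = 38^2 * 1/2 / (2*10)
H = 1444 * 1/2 / 20
H = 722 / 20
H = 361/10 m

361/10 m


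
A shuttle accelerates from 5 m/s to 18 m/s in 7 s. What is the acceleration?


Given: initial velocity v0 = 5 m/s, final velocity v = 18 m/s, time t = 7 s
Using a = (v - v0) / t
a = (18 - 5) / 7
a = 13 / 7
a = 13/7 m/s^2

13/7 m/s^2


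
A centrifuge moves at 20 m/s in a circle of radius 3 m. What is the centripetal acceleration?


Given: v = 20 m/s, r = 3 m
Using a_c = v^2 / r
a_c = 20^2 / 3
a_c = 400 / 3
a_c = 400/3 m/s^2

400/3 m/s^2


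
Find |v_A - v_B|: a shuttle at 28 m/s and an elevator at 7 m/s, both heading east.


Given: v_A = 28 m/s east, v_B = 7 m/s east
Both move in the same direction; relative speed = |v_A - v_B|
|28 - 7| = |21|
= 21 m/s

21 m/s


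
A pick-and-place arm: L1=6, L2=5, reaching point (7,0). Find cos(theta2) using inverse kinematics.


Given: L1 = 6, L2 = 5, target (x, y) = (7, 0)
Using cos(theta2) = (x^2 + y^2 - L1^2 - L2^2) / (2*L1*L2)
x^2 + y^2 = 7^2 + 0 = 49
L1^2 + L2^2 = 36 + 25 = 61
Numerator = 49 - 61 = -12
Denominator = 2*6*5 = 60
cos(theta2) = -12/60 = -1/5

-1/5


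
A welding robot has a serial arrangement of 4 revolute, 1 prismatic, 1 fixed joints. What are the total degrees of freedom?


Given: serial robot with 4 revolute, 1 prismatic, 1 fixed joints
DOF contribution per joint type: revolute=1, prismatic=1, spherical=3, fixed=0
DOF = 4*1 + 1*1 + 1*0
DOF = 5

5


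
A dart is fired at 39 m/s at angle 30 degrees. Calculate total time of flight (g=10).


Given: v0 = 39 m/s, theta = 30 deg, g = 10 m/s^2
sin(30) = 1/2
Using T = 2*v0*sin(theta) / g
T = 2*39*1/2 / 10
T = 39 / 10
T = 39/10 s

39/10 s


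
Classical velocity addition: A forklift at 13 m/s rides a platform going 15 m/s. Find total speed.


Given: object velocity = 13 m/s, platform velocity = 15 m/s (same direction)
Using classical velocity addition: v_total = v_object + v_platform
v_total = 13 + 15
v_total = 28 m/s

28 m/s


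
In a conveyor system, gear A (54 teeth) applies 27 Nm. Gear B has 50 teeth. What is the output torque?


Given: N1 = 54, N2 = 50, T1 = 27 Nm
Using T2/T1 = N2/N1
T2 = T1 * N2 / N1
T2 = 27 * 50 / 54
T2 = 1350 / 54
T2 = 25 Nm

25 Nm


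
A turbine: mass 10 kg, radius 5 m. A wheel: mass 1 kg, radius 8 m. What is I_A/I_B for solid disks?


Given: M1=10 kg, R1=5 m, M2=1 kg, R2=8 m
For a disk: I = (1/2)*M*R^2, so I_A/I_B = (M1*R1^2)/(M2*R2^2)
M1*R1^2 = 10*25 = 250
M2*R2^2 = 1*64 = 64
I_A/I_B = 250/64 = 125/32

125/32


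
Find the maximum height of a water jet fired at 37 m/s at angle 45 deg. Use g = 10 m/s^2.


Given: v0 = 37 m/s, theta = 45 deg, g = 10 m/s^2
sin^2(45) = 1/2
Using H = v0^2 * sin^2(theta) / (2*g)
H = 37^2 * 1/2 / (2*10)
H = 1369 * 1/2 / 20
H = 1369/2 / 20
H = 1369/40 m

1369/40 m


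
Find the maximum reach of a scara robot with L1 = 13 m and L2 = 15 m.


Given: L1 = 13 m, L2 = 15 m
For a 2-link planar arm, max reach = L1 + L2 (fully extended)
Max reach = 13 + 15
Max reach = 28 m

28 m


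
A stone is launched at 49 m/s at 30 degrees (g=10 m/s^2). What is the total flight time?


Given: v0 = 49 m/s, theta = 30 deg, g = 10 m/s^2
sin(30) = 1/2
Using T = 2*v0*sin(theta) / g
T = 2*49*1/2 / 10
T = 49 / 10
T = 49/10 s

49/10 s


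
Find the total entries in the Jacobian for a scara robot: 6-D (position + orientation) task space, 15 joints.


Given: task space dimension = 6, joints = 15
Jacobian is a 6 x 15 matrix
Total entries = rows * columns
Total = 6 * 15
Total = 90

90


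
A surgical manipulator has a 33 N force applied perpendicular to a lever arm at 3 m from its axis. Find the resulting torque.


Given: F = 33 N, r = 3 m, angle = 90 deg (perpendicular)
Using tau = F * r * sin(90)
sin(90) = 1
tau = 33 * 3 * 1
tau = 99 Nm

99 Nm


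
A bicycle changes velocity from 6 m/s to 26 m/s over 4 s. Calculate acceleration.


Given: initial velocity v0 = 6 m/s, final velocity v = 26 m/s, time t = 4 s
Using a = (v - v0) / t
a = (26 - 6) / 4
a = 20 / 4
a = 5 m/s^2

5 m/s^2


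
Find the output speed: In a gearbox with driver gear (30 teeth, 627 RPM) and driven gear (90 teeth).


Given: N1 = 30 teeth, w1 = 627 RPM, N2 = 90 teeth
Using N1*w1 = N2*w2
w2 = N1*w1 / N2
w2 = 30*627 / 90
w2 = 18810 / 90
w2 = 209 RPM

209 RPM


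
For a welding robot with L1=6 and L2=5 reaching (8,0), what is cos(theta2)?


Given: L1 = 6, L2 = 5, target (x, y) = (8, 0)
Using cos(theta2) = (x^2 + y^2 - L1^2 - L2^2) / (2*L1*L2)
x^2 + y^2 = 8^2 + 0 = 64
L1^2 + L2^2 = 36 + 25 = 61
Numerator = 64 - 61 = 3
Denominator = 2*6*5 = 60
cos(theta2) = 3/60 = 1/20

1/20


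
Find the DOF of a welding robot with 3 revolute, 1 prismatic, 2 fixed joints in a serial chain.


Given: serial robot with 3 revolute, 1 prismatic, 2 fixed joints
DOF contribution per joint type: revolute=1, prismatic=1, spherical=3, fixed=0
DOF = 3*1 + 1*1 + 2*0
DOF = 4

4


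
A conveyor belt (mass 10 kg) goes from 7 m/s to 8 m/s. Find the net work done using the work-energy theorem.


Given: m = 10 kg, v0 = 7 m/s, v = 8 m/s
Using W = (1/2)*m*(v^2 - v0^2)
v^2 = 8^2 = 64
v0^2 = 7^2 = 49
v^2 - v0^2 = 64 - 49 = 15
W = (1/2)*10*15 = 75 J

75 J


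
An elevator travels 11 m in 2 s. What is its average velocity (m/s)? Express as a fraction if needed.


Given: distance d = 11 m, time t = 2 s
Using v = d / t
v = 11 / 2
v = 11/2 m/s

11/2 m/s


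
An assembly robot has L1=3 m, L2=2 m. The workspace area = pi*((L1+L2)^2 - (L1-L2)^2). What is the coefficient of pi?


Given: L1 = 3, L2 = 2
(L1+L2)^2 = (5)^2 = 25
(L1-L2)^2 = (1)^2 = 1
Difference = 25 - 1 = 24
This equals 4*L1*L2 = 4*3*2 = 24
Workspace area = 24*pi

24


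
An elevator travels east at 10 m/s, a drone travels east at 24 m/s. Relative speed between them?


Given: v_A = 10 m/s east, v_B = 24 m/s east
Both move in the same direction; relative speed = |v_A - v_B|
|10 - 24| = |-14|
= 14 m/s

14 m/s


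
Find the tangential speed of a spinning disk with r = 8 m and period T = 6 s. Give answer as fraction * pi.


Given: radius r = 8 m, period T = 6 s
Using v = 2*pi*r / T
v = 2*pi*8 / 6
v = 16*pi / 6
v = 8/3*pi m/s

8/3*pi m/s


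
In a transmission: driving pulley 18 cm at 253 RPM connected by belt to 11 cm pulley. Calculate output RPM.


Given: D1 = 18 cm, w1 = 253 RPM, D2 = 11 cm
Using D1*w1 = D2*w2
w2 = D1*w1 / D2
w2 = 18*253 / 11
w2 = 4554 / 11
w2 = 414 RPM

414 RPM


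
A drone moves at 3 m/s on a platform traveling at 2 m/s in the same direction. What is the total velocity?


Given: object velocity = 3 m/s, platform velocity = 2 m/s (same direction)
Using classical velocity addition: v_total = v_object + v_platform
v_total = 3 + 2
v_total = 5 m/s

5 m/s


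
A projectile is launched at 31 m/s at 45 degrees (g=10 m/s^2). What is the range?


Given: v0 = 31 m/s, theta = 45 deg, g = 10 m/s^2
sin(2*45) = sin(90) = 1
Using R = v0^2 * sin(2*theta) / g
R = 31^2 * 1 / 10
R = 961 / 10
R = 961/10 m

961/10 m


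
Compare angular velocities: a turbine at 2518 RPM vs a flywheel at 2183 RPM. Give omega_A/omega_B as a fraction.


Given: RPM_A = 2518, RPM_B = 2183
omega = 2*pi*RPM/60, so omega_A/omega_B = RPM_A / RPM_B
omega_A/omega_B = 2518 / 2183
omega_A/omega_B = 2518/2183

2518/2183


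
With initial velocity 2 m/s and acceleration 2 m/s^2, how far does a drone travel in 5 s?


Given: v0 = 2 m/s, a = 2 m/s^2, t = 5 s
Using s = v0*t + (1/2)*a*t^2
s = 2*5 + (1/2)*2*5^2
s = 10 + (1/2)*50
s = 10 + 25
s = 35

35 m


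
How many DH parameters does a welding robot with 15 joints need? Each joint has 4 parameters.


Given: 15 joints, 4 DH parameters per joint (d, theta, a, alpha)
Total DH parameters = number_of_joints * 4
Total = 15 * 4
Total = 60

60


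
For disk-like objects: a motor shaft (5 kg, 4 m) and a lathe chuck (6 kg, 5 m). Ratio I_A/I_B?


Given: M1=5 kg, R1=4 m, M2=6 kg, R2=5 m
For a disk: I = (1/2)*M*R^2, so I_A/I_B = (M1*R1^2)/(M2*R2^2)
M1*R1^2 = 5*16 = 80
M2*R2^2 = 6*25 = 150
I_A/I_B = 80/150 = 8/15

8/15


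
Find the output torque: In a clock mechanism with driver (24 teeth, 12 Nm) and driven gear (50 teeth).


Given: N1 = 24, N2 = 50, T1 = 12 Nm
Using T2/T1 = N2/N1
T2 = T1 * N2 / N1
T2 = 12 * 50 / 24
T2 = 600 / 24
T2 = 25 Nm

25 Nm


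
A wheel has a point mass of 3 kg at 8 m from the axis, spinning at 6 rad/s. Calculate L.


Given: m = 3 kg, r = 8 m, omega = 6 rad/s
For a point mass: I = m*r^2
I = 3*8^2 = 3*64 = 192
L = I*omega = 192*6
L = 1152 kg*m^2/s

1152 kg*m^2/s


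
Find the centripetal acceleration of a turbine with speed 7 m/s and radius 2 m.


Given: v = 7 m/s, r = 2 m
Using a_c = v^2 / r
a_c = 7^2 / 2
a_c = 49 / 2
a_c = 49/2 m/s^2

49/2 m/s^2


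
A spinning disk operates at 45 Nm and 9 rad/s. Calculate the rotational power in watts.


Given: tau = 45 Nm, omega = 9 rad/s
Using P = tau * omega
P = 45 * 9
P = 405 W

405 W


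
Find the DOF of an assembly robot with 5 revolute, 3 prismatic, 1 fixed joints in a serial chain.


Given: serial robot with 5 revolute, 3 prismatic, 1 fixed joints
DOF contribution per joint type: revolute=1, prismatic=1, spherical=3, fixed=0
DOF = 5*1 + 3*1 + 1*0
DOF = 8

8


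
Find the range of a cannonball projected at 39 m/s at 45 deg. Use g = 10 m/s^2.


Given: v0 = 39 m/s, theta = 45 deg, g = 10 m/s^2
sin(2*45) = sin(90) = 1
Using R = v0^2 * sin(2*theta) / g
R = 39^2 * 1 / 10
R = 1521 / 10
R = 1521/10 m

1521/10 m


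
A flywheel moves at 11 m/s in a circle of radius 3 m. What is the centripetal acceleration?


Given: v = 11 m/s, r = 3 m
Using a_c = v^2 / r
a_c = 11^2 / 3
a_c = 121 / 3
a_c = 121/3 m/s^2

121/3 m/s^2


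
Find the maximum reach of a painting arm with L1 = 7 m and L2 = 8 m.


Given: L1 = 7 m, L2 = 8 m
For a 2-link planar arm, max reach = L1 + L2 (fully extended)
Max reach = 7 + 8
Max reach = 15 m

15 m


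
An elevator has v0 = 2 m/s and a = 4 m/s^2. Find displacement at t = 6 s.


Given: v0 = 2 m/s, a = 4 m/s^2, t = 6 s
Using s = v0*t + (1/2)*a*t^2
s = 2*6 + (1/2)*4*6^2
s = 12 + (1/2)*144
s = 12 + 72
s = 84

84 m


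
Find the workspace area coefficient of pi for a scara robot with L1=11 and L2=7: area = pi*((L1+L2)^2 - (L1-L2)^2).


Given: L1 = 11, L2 = 7
(L1+L2)^2 = (18)^2 = 324
(L1-L2)^2 = (4)^2 = 16
Difference = 324 - 16 = 308
This equals 4*L1*L2 = 4*11*7 = 308
Workspace area = 308*pi

308


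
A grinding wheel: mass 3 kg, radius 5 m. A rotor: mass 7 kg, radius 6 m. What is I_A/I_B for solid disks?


Given: M1=3 kg, R1=5 m, M2=7 kg, R2=6 m
For a disk: I = (1/2)*M*R^2, so I_A/I_B = (M1*R1^2)/(M2*R2^2)
M1*R1^2 = 3*25 = 75
M2*R2^2 = 7*36 = 252
I_A/I_B = 75/252 = 25/84

25/84


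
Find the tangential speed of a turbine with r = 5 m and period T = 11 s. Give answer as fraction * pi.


Given: radius r = 5 m, period T = 11 s
Using v = 2*pi*r / T
v = 2*pi*5 / 11
v = 10*pi / 11
v = 10/11*pi m/s

10/11*pi m/s


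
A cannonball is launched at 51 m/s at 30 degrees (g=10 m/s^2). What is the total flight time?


Given: v0 = 51 m/s, theta = 30 deg, g = 10 m/s^2
sin(30) = 1/2
Using T = 2*v0*sin(theta) / g
T = 2*51*1/2 / 10
T = 51 / 10
T = 51/10 s

51/10 s


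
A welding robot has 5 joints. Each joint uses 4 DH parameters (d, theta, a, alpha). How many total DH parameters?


Given: 5 joints, 4 DH parameters per joint (d, theta, a, alpha)
Total DH parameters = number_of_joints * 4
Total = 5 * 4
Total = 20

20


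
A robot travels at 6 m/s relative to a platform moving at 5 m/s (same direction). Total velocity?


Given: object velocity = 6 m/s, platform velocity = 5 m/s (same direction)
Using classical velocity addition: v_total = v_object + v_platform
v_total = 6 + 5
v_total = 11 m/s

11 m/s
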